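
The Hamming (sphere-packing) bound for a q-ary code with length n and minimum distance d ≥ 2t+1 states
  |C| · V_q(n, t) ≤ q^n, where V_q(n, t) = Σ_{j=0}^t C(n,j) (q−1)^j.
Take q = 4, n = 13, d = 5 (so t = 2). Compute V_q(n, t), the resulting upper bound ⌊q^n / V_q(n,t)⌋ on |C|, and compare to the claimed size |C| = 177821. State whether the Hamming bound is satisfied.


V_q(n, t) = 742, q^n = 67108864, Hamming bound = 90443, |C| = 177821 > bound (violated).

Step 1: Compute V_q(n, t) = Σ_{j=0}^2 C(n, j) (q−1)^j.
  j = 0: C(13,0)·(3)^0 = 1·1 = 1.
  j = 1: C(13,1)·(3)^1 = 13·3 = 39.
  j = 2: C(13,2)·(3)^2 = 78·9 = 702.
  V_q(n, t) = 1 + 39 + 702 = 742.
Step 2: q^n = 4^13 = 67108864.
Step 3: Hamming bound ⌊q^n / V_q(n,t)⌋ = ⌊67108864/742⌋ = 90443.
Step 4: Compare |C| = 177821 to 90443: violated.
The claimed |C| lies above the Hamming bound, so no 4-ary code of length 13 with d ≥ 5 can have 177821 codewords.


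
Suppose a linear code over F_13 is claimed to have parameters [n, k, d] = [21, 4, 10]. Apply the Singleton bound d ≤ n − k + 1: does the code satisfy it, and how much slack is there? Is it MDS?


Singleton RHS = n − k + 1 = 18, slack = 8, bound satisfied, not MDS.

Singleton bound: d ≤ n − k + 1.
Here n = 21, k = 4, so n − k + 1 = 18.
Given d = 10, check d ≤ 18: YES.
Slack = (n − k + 1) − d = 8.
The code is NOT MDS (slack = 8 > 0).
Description: the claimed parameters are [21, 4, 10]_13; such a code would be non-MDS.


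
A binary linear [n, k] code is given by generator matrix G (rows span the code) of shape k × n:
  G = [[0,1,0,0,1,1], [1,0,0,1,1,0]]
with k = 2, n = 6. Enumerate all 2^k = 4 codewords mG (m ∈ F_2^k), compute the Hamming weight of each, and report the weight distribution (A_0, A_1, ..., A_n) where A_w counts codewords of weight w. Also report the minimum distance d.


Weight distribution: A_0 = 1, A_3 = 2, A_4 = 1. Minimum distance d = 3.

Enumerate all 2^2 = 4 messages m ∈ F_2^2.
For each, compute codeword c = mG in F_2^6, then tally its weight.
  m = 00 → c = 000000, weight = 0.
  m = 10 → c = 010011, weight = 3.
  m = 01 → c = 100110, weight = 3.
  m = 11 → c = 110101, weight = 4.
Tally weights:
  weight 0: 1 codewords.
  weight 3: 2 codewords.
  weight 4: 1 codewords.
Minimum distance d = smallest w > 0 with A_w > 0 = 3.
Sanity: Σ A_w = 4 = 2^2 = 4 ✓.


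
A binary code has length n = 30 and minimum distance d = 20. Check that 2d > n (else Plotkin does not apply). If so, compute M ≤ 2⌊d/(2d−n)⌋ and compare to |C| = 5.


Plotkin bound M ≤ 4; given |C| = 5 > bound (violated).

Check applicability: 2d = 40, n = 30.
2d − n = 10 > 0, so Plotkin applies.
Compute d/(2d−n) = 20/10 ≈ 2.0000.
⌊d/(2d−n)⌋ = 2.
Plotkin bound: M ≤ 2·2 = 4.
Given |C| = 5, check: VIOLATED.
This |C| is above the Plotkin bound, so no binary code with n = 30, d = 20 and 5 codewords exists.


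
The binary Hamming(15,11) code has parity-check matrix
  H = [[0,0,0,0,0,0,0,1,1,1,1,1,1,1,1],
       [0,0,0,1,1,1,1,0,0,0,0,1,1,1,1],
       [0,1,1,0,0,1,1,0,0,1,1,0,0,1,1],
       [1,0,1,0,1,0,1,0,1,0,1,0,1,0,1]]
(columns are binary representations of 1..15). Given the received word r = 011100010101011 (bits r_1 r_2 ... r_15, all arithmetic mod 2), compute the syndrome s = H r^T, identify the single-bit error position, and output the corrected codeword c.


s = (1, 0, 1, 0)^T, error position = 10, corrected codeword c = 011100010001011

Compute s = H r^T mod 2 one row at a time:
  s_1 = 1 + 0 + 1 + 0 + 1 + 0 + 1 + 1 = 5 ≡ 1 (mod 2).
  s_2 = 1 + 0 + 0 + 0 + 1 + 0 + 1 + 1 = 4 ≡ 0 (mod 2).
  s_3 = 1 + 1 + 0 + 0 + 1 + 0 + 1 + 1 = 5 ≡ 1 (mod 2).
  s_4 = 0 + 1 + 0 + 0 + 0 + 0 + 0 + 1 = 2 ≡ 0 (mod 2).
s = (1, 0, 1, 0)^T — this equals column 10 of H (binary 1010), so error is at position 10.
Correct: flip bit 10 of r = 011100010101011 to get c = 011100010001011.


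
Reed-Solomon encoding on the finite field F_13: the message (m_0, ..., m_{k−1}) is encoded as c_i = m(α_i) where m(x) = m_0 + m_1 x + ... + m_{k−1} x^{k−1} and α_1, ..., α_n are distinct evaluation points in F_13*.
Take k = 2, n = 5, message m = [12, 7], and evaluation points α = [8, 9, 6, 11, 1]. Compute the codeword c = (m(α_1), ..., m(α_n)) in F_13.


c = [3, 10, 2, 11, 6]

Message polynomial: m(x) = 12 + 7·x (mod 13).
For each evaluation point α_i, compute m(α_i) mod 13:
  α_1 = 8: Horner steps 7 → 3, so m(8) = 3.
  α_2 = 9: Horner steps 7 → 10, so m(9) = 10.
  α_3 = 6: Horner steps 7 → 2, so m(6) = 2.
  α_4 = 11: Horner steps 7 → 11, so m(11) = 11.
  α_5 = 1: Horner steps 7 → 6, so m(1) = 6.
Codeword c = [3, 10, 2, 11, 6] ∈ F_13^5.


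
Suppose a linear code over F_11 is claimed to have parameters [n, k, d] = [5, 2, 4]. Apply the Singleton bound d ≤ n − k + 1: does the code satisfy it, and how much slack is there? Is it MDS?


Singleton RHS = n − k + 1 = 4, slack = 0, bound satisfied, MDS.

Singleton bound: d ≤ n − k + 1.
Here n = 5, k = 2, so n − k + 1 = 4.
Given d = 4, check d ≤ 4: YES.
Slack = (n − k + 1) − d = 0.
The code is MDS (slack = 0).
Description: the claimed parameters are [5, 2, 4]_11; such a code would be MDS (meets Singleton bound).


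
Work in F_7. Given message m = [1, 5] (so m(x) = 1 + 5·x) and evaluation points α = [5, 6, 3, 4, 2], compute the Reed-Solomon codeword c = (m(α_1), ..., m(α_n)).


c = [5, 3, 2, 0, 4]

Message polynomial: m(x) = 1 + 5·x (mod 7).
For each evaluation point α_i, compute m(α_i) mod 7:
  α_1 = 5: Horner steps 5 → 5, so m(5) = 5.
  α_2 = 6: Horner steps 5 → 3, so m(6) = 3.
  α_3 = 3: Horner steps 5 → 2, so m(3) = 2.
  α_4 = 4: Horner steps 5 → 0, so m(4) = 0.
  α_5 = 2: Horner steps 5 → 4, so m(2) = 4.
Codeword c = [5, 3, 2, 0, 4] ∈ F_7^5.


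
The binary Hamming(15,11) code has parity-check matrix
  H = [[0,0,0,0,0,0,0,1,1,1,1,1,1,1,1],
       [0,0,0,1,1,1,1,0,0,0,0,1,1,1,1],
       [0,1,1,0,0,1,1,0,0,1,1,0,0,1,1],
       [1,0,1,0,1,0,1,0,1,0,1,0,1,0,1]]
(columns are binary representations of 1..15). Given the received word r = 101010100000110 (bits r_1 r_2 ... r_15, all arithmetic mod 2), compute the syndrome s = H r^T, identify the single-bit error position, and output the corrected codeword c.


s = (0, 0, 1, 1)^T, error position = 3, corrected codeword c = 100010100000110

Compute s = H r^T mod 2 one row at a time:
  s_1 = 0 + 0 + 0 + 0 + 0 + 1 + 1 + 0 = 2 ≡ 0 (mod 2).
  s_2 = 0 + 1 + 0 + 1 + 0 + 1 + 1 + 0 = 4 ≡ 0 (mod 2).
  s_3 = 0 + 1 + 0 + 1 + 0 + 0 + 1 + 0 = 3 ≡ 1 (mod 2).
  s_4 = 1 + 1 + 1 + 1 + 0 + 0 + 1 + 0 = 5 ≡ 1 (mod 2).
s = (0, 0, 1, 1)^T — this equals column 3 of H (binary 0011), so error is at position 3.
Correct: flip bit 3 of r = 101010100000110 to get c = 100010100000110.


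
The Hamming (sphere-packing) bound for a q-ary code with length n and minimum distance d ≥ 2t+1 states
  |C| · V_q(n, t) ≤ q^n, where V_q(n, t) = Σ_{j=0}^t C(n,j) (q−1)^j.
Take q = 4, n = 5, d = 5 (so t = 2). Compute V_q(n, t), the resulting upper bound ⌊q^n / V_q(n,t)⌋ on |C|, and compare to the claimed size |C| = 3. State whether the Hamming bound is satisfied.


V_q(n, t) = 106, q^n = 1024, Hamming bound = 9, |C| = 3 ≤ bound (satisfied).

Step 1: Compute V_q(n, t) = Σ_{j=0}^2 C(n, j) (q−1)^j.
  j = 0: C(5,0)·(3)^0 = 1·1 = 1.
  j = 1: C(5,1)·(3)^1 = 5·3 = 15.
  j = 2: C(5,2)·(3)^2 = 10·9 = 90.
  V_q(n, t) = 1 + 15 + 90 = 106.
Step 2: q^n = 4^5 = 1024.
Step 3: Hamming bound ⌊q^n / V_q(n,t)⌋ = ⌊1024/106⌋ = 9.
Step 4: Compare |C| = 3 to 9: satisfied.
The claimed |C| lies below the Hamming bound.


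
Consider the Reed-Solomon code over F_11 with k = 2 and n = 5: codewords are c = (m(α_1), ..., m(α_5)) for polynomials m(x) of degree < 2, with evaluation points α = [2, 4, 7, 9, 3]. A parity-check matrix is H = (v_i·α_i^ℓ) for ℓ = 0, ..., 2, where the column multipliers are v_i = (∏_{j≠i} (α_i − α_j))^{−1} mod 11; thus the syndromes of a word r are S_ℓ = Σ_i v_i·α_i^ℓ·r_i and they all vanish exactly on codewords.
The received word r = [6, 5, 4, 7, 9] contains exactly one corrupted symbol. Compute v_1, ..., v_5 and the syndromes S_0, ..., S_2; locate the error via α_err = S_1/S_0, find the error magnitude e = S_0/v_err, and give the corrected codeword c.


S = (1, 2, 4), error at position 1, error magnitude e = 4, c = [2, 5, 4, 7, 9].

Step 1: column multipliers v_i = (∏_{j≠i}(α_i − α_j))^{−1} mod 11.
  i = 1 (α = 2): (2−4)(2−7)(2−9)(2−3) = (−2)·(−5)·(−7)·(−1) = 70 ≡ 4, so v_1 = 4^{−1} = 3 (mod 11).
  i = 2 (α = 4): (4−2)(4−7)(4−9)(4−3) = 2·(−3)·(−5)·1 = 30 ≡ 8, so v_2 = 8^{−1} = 7 (mod 11).
  i = 3 (α = 7): (7−2)(7−4)(7−9)(7−3) = 5·3·(−2)·4 = −120 ≡ 1, so v_3 = 1^{−1} = 1 (mod 11).
  i = 4 (α = 9): (9−2)(9−4)(9−7)(9−3) = 7·5·2·6 = 420 ≡ 2, so v_4 = 2^{−1} = 6 (mod 11).
  i = 5 (α = 3): (3−2)(3−4)(3−7)(3−9) = 1·(−1)·(−4)·(−6) = −24 ≡ 9, so v_5 = 9^{−1} = 5 (mod 11).
  v = [3, 7, 1, 6, 5].
Step 2: syndromes of r = [6, 5, 4, 7, 9] (all sums mod 11).
  S_0 = Σ v_i r_i = 3·6 + 7·5 + 1·4 + 6·7 + 5·9 = 144 ≡ 1.
  S_1 = Σ v_i α_i r_i = 3·2·6 + 7·4·5 + 1·7·4 + 6·9·7 + 5·3·9 = 717 ≡ 2.
  α_i^2 mod 11 = [4, 5, 5, 4, 9].
  S_2 = Σ v_i α_i^2 r_i = 3·4·6 + 7·5·5 + 1·5·4 + 6·4·7 + 5·9·9 = 840 ≡ 4.
  S = (1, 2, 4) ≠ 0, so r is not a codeword (an error is present).
Step 3: locate the error. For a single error e at position i, S_ℓ = v_i·e·α_i^ℓ, so α_err = S_1/S_0.
  S_0^{−1} = 1^{−1} = 1 (mod 11), so α_err = 2·1 = 2 ≡ 2 = α_1. Error position i = 1.
  Consistency check: S_2/S_1 = 4·6 = 24 ≡ 2 = α_err ✓ (single-error assumption holds).
Step 4: error magnitude e = S_0/v_1 = S_0·∏_{j≠1}(α_1 − α_j) = 1·4 = 4 ≡ 4 (mod 11).
Step 5: correct position 1: c_1 = r_1 − e = 6 − 4 ≡ 2 (mod 11). Hence c = [2, 5, 4, 7, 9].
  Check: interpolating c through the α_i gives m(x) = 10 + 7·x (degree < 2) with m(α_i) = c_i for every i, so c is indeed a codeword.


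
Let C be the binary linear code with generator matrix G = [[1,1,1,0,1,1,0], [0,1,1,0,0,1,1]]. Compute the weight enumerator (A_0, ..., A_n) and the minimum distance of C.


Weight distribution: A_0 = 1, A_3 = 1, A_4 = 1, A_5 = 1. Minimum distance d = 3.

Enumerate all 2^2 = 4 messages m ∈ F_2^2.
For each, compute codeword c = mG in F_2^7, then tally its weight.
  m = 00 → c = 0000000, weight = 0.
  m = 10 → c = 1110110, weight = 5.
  m = 01 → c = 0110011, weight = 4.
  m = 11 → c = 1000101, weight = 3.
Tally weights:
  weight 0: 1 codewords.
  weight 3: 1 codewords.
  weight 4: 1 codewords.
  weight 5: 1 codewords.
Minimum distance d = smallest w > 0 with A_w > 0 = 3.
Sanity: Σ A_w = 4 = 2^2 = 4 ✓.


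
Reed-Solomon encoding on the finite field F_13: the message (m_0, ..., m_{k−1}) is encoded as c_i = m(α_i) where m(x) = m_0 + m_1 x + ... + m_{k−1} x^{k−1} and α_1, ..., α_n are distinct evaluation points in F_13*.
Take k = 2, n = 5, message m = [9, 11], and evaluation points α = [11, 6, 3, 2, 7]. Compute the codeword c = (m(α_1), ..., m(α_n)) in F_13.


c = [0, 10, 3, 5, 8]

Message polynomial: m(x) = 9 + 11·x (mod 13).
For each evaluation point α_i, compute m(α_i) mod 13:
  α_1 = 11: Horner steps 11 → 0, so m(11) = 0.
  α_2 = 6: Horner steps 11 → 10, so m(6) = 10.
  α_3 = 3: Horner steps 11 → 3, so m(3) = 3.
  α_4 = 2: Horner steps 11 → 5, so m(2) = 5.
  α_5 = 7: Horner steps 11 → 8, so m(7) = 8.
Codeword c = [0, 10, 3, 5, 8] ∈ F_13^5.


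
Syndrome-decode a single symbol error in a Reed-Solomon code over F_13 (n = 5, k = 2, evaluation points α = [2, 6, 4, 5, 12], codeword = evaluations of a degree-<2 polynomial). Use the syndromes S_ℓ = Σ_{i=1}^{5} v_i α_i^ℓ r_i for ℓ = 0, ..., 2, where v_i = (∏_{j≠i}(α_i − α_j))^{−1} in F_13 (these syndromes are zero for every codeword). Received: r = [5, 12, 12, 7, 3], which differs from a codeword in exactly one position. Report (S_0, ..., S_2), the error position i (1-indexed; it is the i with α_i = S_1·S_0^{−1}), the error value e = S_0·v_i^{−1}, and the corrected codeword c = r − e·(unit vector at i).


S = (7, 2, 8), error at position 3, error magnitude e = 10, c = [5, 12, 2, 7, 3].

Step 1: column multipliers v_i = (∏_{j≠i}(α_i − α_j))^{−1} mod 13.
  i = 1 (α = 2): (2−6)(2−4)(2−5)(2−12) = (−4)·(−2)·(−3)·(−10) = 240 ≡ 6, so v_1 = 6^{−1} = 11 (mod 13).
  i = 2 (α = 6): (6−2)(6−4)(6−5)(6−12) = 4·2·1·(−6) = −48 ≡ 4, so v_2 = 4^{−1} = 10 (mod 13).
  i = 3 (α = 4): (4−2)(4−6)(4−5)(4−12) = 2·(−2)·(−1)·(−8) = −32 ≡ 7, so v_3 = 7^{−1} = 2 (mod 13).
  i = 4 (α = 5): (5−2)(5−6)(5−4)(5−12) = 3·(−1)·1·(−7) = 21 ≡ 8, so v_4 = 8^{−1} = 5 (mod 13).
  i = 5 (α = 12): (12−2)(12−6)(12−4)(12−5) = 10·6·8·7 = 3360 ≡ 6, so v_5 = 6^{−1} = 11 (mod 13).
  v = [11, 10, 2, 5, 11].
Step 2: syndromes of r = [5, 12, 12, 7, 3] (all sums mod 13).
  S_0 = Σ v_i r_i = 11·5 + 10·12 + 2·12 + 5·7 + 11·3 = 267 ≡ 7.
  S_1 = Σ v_i α_i r_i = 11·2·5 + 10·6·12 + 2·4·12 + 5·5·7 + 11·12·3 = 1497 ≡ 2.
  α_i^2 mod 13 = [4, 10, 3, 12, 1].
  S_2 = Σ v_i α_i^2 r_i = 11·4·5 + 10·10·12 + 2·3·12 + 5·12·7 + 11·1·3 = 1945 ≡ 8.
  S = (7, 2, 8) ≠ 0, so r is not a codeword (an error is present).
Step 3: locate the error. For a single error e at position i, S_ℓ = v_i·e·α_i^ℓ, so α_err = S_1/S_0.
  S_0^{−1} = 7^{−1} = 2 (mod 13), so α_err = 2·2 = 4 ≡ 4 = α_3. Error position i = 3.
  Consistency check: S_2/S_1 = 8·7 = 56 ≡ 4 = α_err ✓ (single-error assumption holds).
Step 4: error magnitude e = S_0/v_3 = S_0·∏_{j≠3}(α_3 − α_j) = 7·7 = 49 ≡ 10 (mod 13).
Step 5: correct position 3: c_3 = r_3 − e = 12 − 10 ≡ 2 (mod 13). Hence c = [5, 12, 2, 7, 3].
  Check: interpolating c through the α_i gives m(x) = 8 + 5·x (degree < 2) with m(α_i) = c_i for every i, so c is indeed a codeword.


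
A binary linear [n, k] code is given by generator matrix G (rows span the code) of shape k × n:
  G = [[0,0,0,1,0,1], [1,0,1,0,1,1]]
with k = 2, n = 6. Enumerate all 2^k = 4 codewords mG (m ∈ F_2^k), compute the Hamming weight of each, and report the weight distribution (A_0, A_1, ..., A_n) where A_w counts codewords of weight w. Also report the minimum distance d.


Weight distribution: A_0 = 1, A_2 = 1, A_4 = 2. Minimum distance d = 2.

Enumerate all 2^2 = 4 messages m ∈ F_2^2.
For each, compute codeword c = mG in F_2^6, then tally its weight.
  m = 00 → c = 000000, weight = 0.
  m = 10 → c = 000101, weight = 2.
  m = 01 → c = 101011, weight = 4.
  m = 11 → c = 101110, weight = 4.
Tally weights:
  weight 0: 1 codewords.
  weight 2: 1 codewords.
  weight 4: 2 codewords.
Minimum distance d = smallest w > 0 with A_w > 0 = 2.
Sanity: Σ A_w = 4 = 2^2 = 4 ✓.


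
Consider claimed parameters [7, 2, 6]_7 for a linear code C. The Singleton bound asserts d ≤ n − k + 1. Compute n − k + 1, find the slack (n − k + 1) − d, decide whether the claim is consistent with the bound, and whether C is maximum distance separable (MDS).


Singleton RHS = n − k + 1 = 6, slack = 0, bound satisfied, MDS.

Singleton bound: d ≤ n − k + 1.
Here n = 7, k = 2, so n − k + 1 = 6.
Given d = 6, check d ≤ 6: YES.
Slack = (n − k + 1) − d = 0.
The code is MDS (slack = 0).
Description: the claimed parameters are [7, 2, 6]_7; such a code would be MDS (meets Singleton bound).


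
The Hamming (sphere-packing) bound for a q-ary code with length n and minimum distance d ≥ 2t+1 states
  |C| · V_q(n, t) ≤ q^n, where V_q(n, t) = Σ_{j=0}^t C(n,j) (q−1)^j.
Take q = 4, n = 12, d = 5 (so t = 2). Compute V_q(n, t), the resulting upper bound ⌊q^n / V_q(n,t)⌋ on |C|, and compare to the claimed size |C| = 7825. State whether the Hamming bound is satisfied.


V_q(n, t) = 631, q^n = 16777216, Hamming bound = 26588, |C| = 7825 ≤ bound (satisfied).

Step 1: Compute V_q(n, t) = Σ_{j=0}^2 C(n, j) (q−1)^j.
  j = 0: C(12,0)·(3)^0 = 1·1 = 1.
  j = 1: C(12,1)·(3)^1 = 12·3 = 36.
  j = 2: C(12,2)·(3)^2 = 66·9 = 594.
  V_q(n, t) = 1 + 36 + 594 = 631.
Step 2: q^n = 4^12 = 16777216.
Step 3: Hamming bound ⌊q^n / V_q(n,t)⌋ = ⌊16777216/631⌋ = 26588.
Step 4: Compare |C| = 7825 to 26588: satisfied.
The claimed |C| lies below the Hamming bound.


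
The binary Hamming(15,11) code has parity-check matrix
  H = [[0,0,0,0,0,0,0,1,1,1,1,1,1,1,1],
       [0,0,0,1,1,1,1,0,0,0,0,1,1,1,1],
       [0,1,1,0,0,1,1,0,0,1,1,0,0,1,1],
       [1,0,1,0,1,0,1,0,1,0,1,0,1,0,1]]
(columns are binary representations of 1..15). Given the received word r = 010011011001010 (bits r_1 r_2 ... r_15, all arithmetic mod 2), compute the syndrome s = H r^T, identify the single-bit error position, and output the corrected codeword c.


s = (0, 0, 1, 0)^T, error position = 2, corrected codeword c = 000011011001010

Compute s = H r^T mod 2 one row at a time:
  s_1 = 1 + 1 + 0 + 0 + 1 + 0 + 1 + 0 = 4 ≡ 0 (mod 2).
  s_2 = 0 + 1 + 1 + 0 + 1 + 0 + 1 + 0 = 4 ≡ 0 (mod 2).
  s_3 = 1 + 0 + 1 + 0 + 0 + 0 + 1 + 0 = 3 ≡ 1 (mod 2).
  s_4 = 0 + 0 + 1 + 0 + 1 + 0 + 0 + 0 = 2 ≡ 0 (mod 2).
s = (0, 0, 1, 0)^T — this equals column 2 of H (binary 0010), so error is at position 2.
Correct: flip bit 2 of r = 010011011001010 to get c = 000011011001010.


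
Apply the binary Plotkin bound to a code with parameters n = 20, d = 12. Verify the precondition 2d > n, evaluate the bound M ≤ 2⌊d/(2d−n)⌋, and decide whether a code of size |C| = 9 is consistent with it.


Plotkin bound M ≤ 6; given |C| = 9 > bound (violated).

Check applicability: 2d = 24, n = 20.
2d − n = 4 > 0, so Plotkin applies.
Compute d/(2d−n) = 12/4 ≈ 3.0000.
⌊d/(2d−n)⌋ = 3.
Plotkin bound: M ≤ 2·3 = 6.
Given |C| = 9, check: VIOLATED.
This |C| is above the Plotkin bound, so no binary code with n = 20, d = 12 and 9 codewords exists.


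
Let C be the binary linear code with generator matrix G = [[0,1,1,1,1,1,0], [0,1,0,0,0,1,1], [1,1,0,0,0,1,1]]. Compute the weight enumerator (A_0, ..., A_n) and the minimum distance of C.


Weight distribution: A_0 = 1, A_1 = 1, A_3 = 1, A_4 = 2, A_5 = 2, A_6 = 1. Minimum distance d = 1.

Enumerate all 2^3 = 8 messages m ∈ F_2^3.
For each, compute codeword c = mG in F_2^7, then tally its weight.
  m = 000 → c = 0000000, weight = 0.
  m = 100 → c = 0111110, weight = 5.
  m = 010 → c = 0100011, weight = 3.
  m = 110 → c = 0011101, weight = 4.
  m = 001 → c = 1100011, weight = 4.
  m = 101 → c = 1011101, weight = 5.
  m = 011 → c = 1000000, weight = 1.
  m = 111 → c = 1111110, weight = 6.
Tally weights:
  weight 0: 1 codewords.
  weight 1: 1 codewords.
  weight 3: 1 codewords.
  weight 4: 2 codewords.
  weight 5: 2 codewords.
  weight 6: 1 codewords.
Minimum distance d = smallest w > 0 with A_w > 0 = 1.
Sanity: Σ A_w = 8 = 2^3 = 8 ✓.


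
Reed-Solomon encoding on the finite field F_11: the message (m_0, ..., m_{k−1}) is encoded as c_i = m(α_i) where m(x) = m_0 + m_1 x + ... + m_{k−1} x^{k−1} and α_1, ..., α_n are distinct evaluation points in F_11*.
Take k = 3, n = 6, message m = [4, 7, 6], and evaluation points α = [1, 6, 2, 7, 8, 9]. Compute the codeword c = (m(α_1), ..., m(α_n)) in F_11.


c = [6, 9, 9, 6, 4, 3]

Message polynomial: m(x) = 4 + 7·x + 6·x^2 (mod 11).
For each evaluation point α_i, compute m(α_i) mod 11:
  α_1 = 1: Horner steps 6 → 2 → 6, so m(1) = 6.
  α_2 = 6: Horner steps 6 → 10 → 9, so m(6) = 9.
  α_3 = 2: Horner steps 6 → 8 → 9, so m(2) = 9.
  α_4 = 7: Horner steps 6 → 5 → 6, so m(7) = 6.
  α_5 = 8: Horner steps 6 → 0 → 4, so m(8) = 4.
  α_6 = 9: Horner steps 6 → 6 → 3, so m(9) = 3.
Codeword c = [6, 9, 9, 6, 4, 3] ∈ F_11^6.


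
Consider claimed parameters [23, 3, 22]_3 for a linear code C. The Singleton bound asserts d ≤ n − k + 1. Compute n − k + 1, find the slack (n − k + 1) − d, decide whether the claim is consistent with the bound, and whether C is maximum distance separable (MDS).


Singleton RHS = n − k + 1 = 21, slack = -1, bound violated (no such code; not MDS).

Singleton bound: d ≤ n − k + 1.
Here n = 23, k = 3, so n − k + 1 = 21.
Given d = 22, check d ≤ 21: NO.
Slack = (n − k + 1) − d = -1.
The slack is negative: d = 22 exceeds n − k + 1 = 21 by 1, so the Singleton bound is violated and no linear [23, 3, 22]_3 code can exist. In particular it is not MDS (MDS requires d = n − k + 1 exactly).
Description: the claimed parameters are [23, 3, 22]_3; such a code would be impossible (violates the Singleton bound).


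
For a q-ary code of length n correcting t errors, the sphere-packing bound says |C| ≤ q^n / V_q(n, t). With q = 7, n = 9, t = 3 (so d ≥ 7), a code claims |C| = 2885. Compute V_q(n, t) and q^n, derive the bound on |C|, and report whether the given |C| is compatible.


V_q(n, t) = 19495, q^n = 40353607, Hamming bound = 2069, |C| = 2885 > bound (violated).

Step 1: Compute V_q(n, t) = Σ_{j=0}^3 C(n, j) (q−1)^j.
  j = 0: C(9,0)·(6)^0 = 1·1 = 1.
  j = 1: C(9,1)·(6)^1 = 9·6 = 54.
  j = 2: C(9,2)·(6)^2 = 36·36 = 1296.
  j = 3: C(9,3)·(6)^3 = 84·216 = 18144.
  V_q(n, t) = 1 + 54 + 1296 + 18144 = 19495.
Step 2: q^n = 7^9 = 40353607.
Step 3: Hamming bound ⌊q^n / V_q(n,t)⌋ = ⌊40353607/19495⌋ = 2069.
Step 4: Compare |C| = 2885 to 2069: violated.
The claimed |C| lies above the Hamming bound, so no 7-ary code of length 9 with d ≥ 7 can have 2885 codewords.


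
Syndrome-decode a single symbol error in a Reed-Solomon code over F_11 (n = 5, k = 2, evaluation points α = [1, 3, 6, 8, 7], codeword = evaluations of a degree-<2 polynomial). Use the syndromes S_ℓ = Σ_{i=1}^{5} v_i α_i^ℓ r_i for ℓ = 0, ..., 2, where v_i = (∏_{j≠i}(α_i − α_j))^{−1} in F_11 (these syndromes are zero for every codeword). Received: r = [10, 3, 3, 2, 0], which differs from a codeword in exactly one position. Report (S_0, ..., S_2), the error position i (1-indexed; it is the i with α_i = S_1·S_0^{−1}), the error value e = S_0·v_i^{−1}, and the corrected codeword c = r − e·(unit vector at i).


S = (2, 1, 6), error at position 3, error magnitude e = 5, c = [10, 3, 9, 2, 0].

Step 1: column multipliers v_i = (∏_{j≠i}(α_i − α_j))^{−1} mod 11.
  i = 1 (α = 1): (1−3)(1−6)(1−8)(1−7) = (−2)·(−5)·(−7)·(−6) = 420 ≡ 2, so v_1 = 2^{−1} = 6 (mod 11).
  i = 2 (α = 3): (3−1)(3−6)(3−8)(3−7) = 2·(−3)·(−5)·(−4) = −120 ≡ 1, so v_2 = 1^{−1} = 1 (mod 11).
  i = 3 (α = 6): (6−1)(6−3)(6−8)(6−7) = 5·3·(−2)·(−1) = 30 ≡ 8, so v_3 = 8^{−1} = 7 (mod 11).
  i = 4 (α = 8): (8−1)(8−3)(8−6)(8−7) = 7·5·2·1 = 70 ≡ 4, so v_4 = 4^{−1} = 3 (mod 11).
  i = 5 (α = 7): (7−1)(7−3)(7−6)(7−8) = 6·4·1·(−1) = −24 ≡ 9, so v_5 = 9^{−1} = 5 (mod 11).
  v = [6, 1, 7, 3, 5].
Step 2: syndromes of r = [10, 3, 3, 2, 0] (all sums mod 11).
  S_0 = Σ v_i r_i = 6·10 + 1·3 + 7·3 + 3·2 + 5·0 = 90 ≡ 2.
  S_1 = Σ v_i α_i r_i = 6·1·10 + 1·3·3 + 7·6·3 + 3·8·2 + 5·7·0 = 243 ≡ 1.
  α_i^2 mod 11 = [1, 9, 3, 9, 5].
  S_2 = Σ v_i α_i^2 r_i = 6·1·10 + 1·9·3 + 7·3·3 + 3·9·2 + 5·5·0 = 204 ≡ 6.
  S = (2, 1, 6) ≠ 0, so r is not a codeword (an error is present).
Step 3: locate the error. For a single error e at position i, S_ℓ = v_i·e·α_i^ℓ, so α_err = S_1/S_0.
  S_0^{−1} = 2^{−1} = 6 (mod 11), so α_err = 1·6 = 6 ≡ 6 = α_3. Error position i = 3.
  Consistency check: S_2/S_1 = 6·1 = 6 ≡ 6 = α_err ✓ (single-error assumption holds).
Step 4: error magnitude e = S_0/v_3 = S_0·∏_{j≠3}(α_3 − α_j) = 2·8 = 16 ≡ 5 (mod 11).
Step 5: correct position 3: c_3 = r_3 − e = 3 − 5 ≡ 9 (mod 11). Hence c = [10, 3, 9, 2, 0].
  Check: interpolating c through the α_i gives m(x) = 8 + 2·x (degree < 2) with m(α_i) = c_i for every i, so c is indeed a codeword.


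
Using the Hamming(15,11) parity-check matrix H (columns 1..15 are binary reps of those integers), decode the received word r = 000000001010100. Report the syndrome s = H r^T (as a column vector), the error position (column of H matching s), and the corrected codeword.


s = (1, 1, 1, 1)^T, error position = 15, corrected codeword c = 000000001010101

Compute s = H r^T mod 2 one row at a time:
  s_1 = 0 + 1 + 0 + 1 + 0 + 1 + 0 + 0 = 3 ≡ 1 (mod 2).
  s_2 = 0 + 0 + 0 + 0 + 0 + 1 + 0 + 0 = 1 ≡ 1 (mod 2).
  s_3 = 0 + 0 + 0 + 0 + 0 + 1 + 0 + 0 = 1 ≡ 1 (mod 2).
  s_4 = 0 + 0 + 0 + 0 + 1 + 1 + 1 + 0 = 3 ≡ 1 (mod 2).
s = (1, 1, 1, 1)^T — this equals column 15 of H (binary 1111), so error is at position 15.
Correct: flip bit 15 of r = 000000001010100 to get c = 000000001010101.


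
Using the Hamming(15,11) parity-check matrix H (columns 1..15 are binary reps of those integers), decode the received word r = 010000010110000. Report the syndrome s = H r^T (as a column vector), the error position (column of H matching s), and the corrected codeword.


s = (1, 0, 1, 1)^T, error position = 11, corrected codeword c = 010000010100000

Compute s = H r^T mod 2 one row at a time:
  s_1 = 1 + 0 + 1 + 1 + 0 + 0 + 0 + 0 = 3 ≡ 1 (mod 2).
  s_2 = 0 + 0 + 0 + 0 + 0 + 0 + 0 + 0 = 0 ≡ 0 (mod 2).
  s_3 = 1 + 0 + 0 + 0 + 1 + 1 + 0 + 0 = 3 ≡ 1 (mod 2).
  s_4 = 0 + 0 + 0 + 0 + 0 + 1 + 0 + 0 = 1 ≡ 1 (mod 2).
s = (1, 0, 1, 1)^T — this equals column 11 of H (binary 1011), so error is at position 11.
Correct: flip bit 11 of r = 010000010110000 to get c = 010000010100000.


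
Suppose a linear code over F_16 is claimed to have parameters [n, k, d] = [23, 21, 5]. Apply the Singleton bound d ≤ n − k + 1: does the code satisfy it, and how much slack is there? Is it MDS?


Singleton RHS = n − k + 1 = 3, slack = -2, bound violated (no such code; not MDS).

Singleton bound: d ≤ n − k + 1.
Here n = 23, k = 21, so n − k + 1 = 3.
Given d = 5, check d ≤ 3: NO.
Slack = (n − k + 1) − d = -2.
The slack is negative: d = 5 exceeds n − k + 1 = 3 by 2, so the Singleton bound is violated and no linear [23, 21, 5]_16 code can exist. In particular it is not MDS (MDS requires d = n − k + 1 exactly).
Description: the claimed parameters are [23, 21, 5]_16; such a code would be impossible (violates the Singleton bound).


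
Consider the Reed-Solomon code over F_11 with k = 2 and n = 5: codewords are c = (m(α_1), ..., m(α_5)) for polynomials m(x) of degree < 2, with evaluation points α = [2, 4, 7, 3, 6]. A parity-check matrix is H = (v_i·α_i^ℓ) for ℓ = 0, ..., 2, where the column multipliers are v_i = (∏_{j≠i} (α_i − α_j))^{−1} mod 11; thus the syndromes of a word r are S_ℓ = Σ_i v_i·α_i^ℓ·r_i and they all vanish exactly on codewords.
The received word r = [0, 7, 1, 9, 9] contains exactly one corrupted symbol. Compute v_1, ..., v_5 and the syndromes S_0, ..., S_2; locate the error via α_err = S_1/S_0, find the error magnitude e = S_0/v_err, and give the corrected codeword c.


S = (8, 4, 2), error at position 5, error magnitude e = 6, c = [0, 7, 1, 9, 3].

Step 1: column multipliers v_i = (∏_{j≠i}(α_i − α_j))^{−1} mod 11.
  i = 1 (α = 2): (2−4)(2−7)(2−3)(2−6) = (−2)·(−5)·(−1)·(−4) = 40 ≡ 7, so v_1 = 7^{−1} = 8 (mod 11).
  i = 2 (α = 4): (4−2)(4−7)(4−3)(4−6) = 2·(−3)·1·(−2) = 12 ≡ 1, so v_2 = 1^{−1} = 1 (mod 11).
  i = 3 (α = 7): (7−2)(7−4)(7−3)(7−6) = 5·3·4·1 = 60 ≡ 5, so v_3 = 5^{−1} = 9 (mod 11).
  i = 4 (α = 3): (3−2)(3−4)(3−7)(3−6) = 1·(−1)·(−4)·(−3) = −12 ≡ 10, so v_4 = 10^{−1} = 10 (mod 11).
  i = 5 (α = 6): (6−2)(6−4)(6−7)(6−3) = 4·2·(−1)·3 = −24 ≡ 9, so v_5 = 9^{−1} = 5 (mod 11).
  v = [8, 1, 9, 10, 5].
Step 2: syndromes of r = [0, 7, 1, 9, 9] (all sums mod 11).
  S_0 = Σ v_i r_i = 8·0 + 1·7 + 9·1 + 10·9 + 5·9 = 151 ≡ 8.
  S_1 = Σ v_i α_i r_i = 8·2·0 + 1·4·7 + 9·7·1 + 10·3·9 + 5·6·9 = 631 ≡ 4.
  α_i^2 mod 11 = [4, 5, 5, 9, 3].
  S_2 = Σ v_i α_i^2 r_i = 8·4·0 + 1·5·7 + 9·5·1 + 10·9·9 + 5·3·9 = 1025 ≡ 2.
  S = (8, 4, 2) ≠ 0, so r is not a codeword (an error is present).
Step 3: locate the error. For a single error e at position i, S_ℓ = v_i·e·α_i^ℓ, so α_err = S_1/S_0.
  S_0^{−1} = 8^{−1} = 7 (mod 11), so α_err = 4·7 = 28 ≡ 6 = α_5. Error position i = 5.
  Consistency check: S_2/S_1 = 2·3 = 6 ≡ 6 = α_err ✓ (single-error assumption holds).
Step 4: error magnitude e = S_0/v_5 = S_0·∏_{j≠5}(α_5 − α_j) = 8·9 = 72 ≡ 6 (mod 11).
Step 5: correct position 5: c_5 = r_5 − e = 9 − 6 ≡ 3 (mod 11). Hence c = [0, 7, 1, 9, 3].
  Check: interpolating c through the α_i gives m(x) = 4 + 9·x (degree < 2) with m(α_i) = c_i for every i, so c is indeed a codeword.


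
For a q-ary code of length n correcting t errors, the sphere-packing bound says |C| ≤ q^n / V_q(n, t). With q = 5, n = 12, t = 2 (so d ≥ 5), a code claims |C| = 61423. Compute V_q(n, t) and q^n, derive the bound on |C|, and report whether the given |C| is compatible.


V_q(n, t) = 1105, q^n = 244140625, Hamming bound = 220941, |C| = 61423 ≤ bound (satisfied).

Step 1: Compute V_q(n, t) = Σ_{j=0}^2 C(n, j) (q−1)^j.
  j = 0: C(12,0)·(4)^0 = 1·1 = 1.
  j = 1: C(12,1)·(4)^1 = 12·4 = 48.
  j = 2: C(12,2)·(4)^2 = 66·16 = 1056.
  V_q(n, t) = 1 + 48 + 1056 = 1105.
Step 2: q^n = 5^12 = 244140625.
Step 3: Hamming bound ⌊q^n / V_q(n,t)⌋ = ⌊244140625/1105⌋ = 220941.
Step 4: Compare |C| = 61423 to 220941: satisfied.
The claimed |C| lies below the Hamming bound.


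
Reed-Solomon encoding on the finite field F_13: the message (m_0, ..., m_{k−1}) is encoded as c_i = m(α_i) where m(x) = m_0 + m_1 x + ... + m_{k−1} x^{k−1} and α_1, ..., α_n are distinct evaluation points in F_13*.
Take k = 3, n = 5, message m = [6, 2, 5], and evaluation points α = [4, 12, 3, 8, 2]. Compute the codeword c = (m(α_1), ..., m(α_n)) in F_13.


c = [3, 9, 5, 4, 4]

Message polynomial: m(x) = 6 + 2·x + 5·x^2 (mod 13).
For each evaluation point α_i, compute m(α_i) mod 13:
  α_1 = 4: Horner steps 5 → 9 → 3, so m(4) = 3.
  α_2 = 12: Horner steps 5 → 10 → 9, so m(12) = 9.
  α_3 = 3: Horner steps 5 → 4 → 5, so m(3) = 5.
  α_4 = 8: Horner steps 5 → 3 → 4, so m(8) = 4.
  α_5 = 2: Horner steps 5 → 12 → 4, so m(2) = 4.
Codeword c = [3, 9, 5, 4, 4] ∈ F_13^5.


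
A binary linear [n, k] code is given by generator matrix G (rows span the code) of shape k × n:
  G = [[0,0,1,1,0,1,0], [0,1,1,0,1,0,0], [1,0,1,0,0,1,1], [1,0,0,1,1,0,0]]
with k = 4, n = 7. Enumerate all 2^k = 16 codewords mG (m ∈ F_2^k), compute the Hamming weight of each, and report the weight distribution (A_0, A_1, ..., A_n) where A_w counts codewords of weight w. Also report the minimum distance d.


Weight distribution: A_0 = 1, A_2 = 1, A_3 = 6, A_4 = 5, A_5 = 2, A_6 = 1. Minimum distance d = 2.

Enumerate all 2^4 = 16 messages m ∈ F_2^4.
For each, compute codeword c = mG in F_2^7, then tally its weight.
  m = 0000 → c = 0000000, weight = 0.
  m = 1000 → c = 0011010, weight = 3.
  m = 0100 → c = 0110100, weight = 3.
  m = 1100 → c = 0101110, weight = 4.
  m = 0010 → c = 1010011, weight = 4.
  m = 1010 → c = 1001001, weight = 3.
  m = 0110 → c = 1100111, weight = 5.
  m = 1110 → c = 1111101, weight = 6.
  m = 0001 → c = 1001100, weight = 3.
  m = 1001 → c = 1010110, weight = 4.
  m = 0101 → c = 1111000, weight = 4.
  m = 1101 → c = 1100010, weight = 3.
  m = 0011 → c = 0011111, weight = 5.
  m = 1011 → c = 0000101, weight = 2.
  m = 0111 → c = 0101011, weight = 4.
  m = 1111 → c = 0110001, weight = 3.
Tally weights:
  weight 0: 1 codewords.
  weight 2: 1 codewords.
  weight 3: 6 codewords.
  weight 4: 5 codewords.
  weight 5: 2 codewords.
  weight 6: 1 codewords.
Minimum distance d = smallest w > 0 with A_w > 0 = 2.
Sanity: Σ A_w = 16 = 2^4 = 16 ✓.


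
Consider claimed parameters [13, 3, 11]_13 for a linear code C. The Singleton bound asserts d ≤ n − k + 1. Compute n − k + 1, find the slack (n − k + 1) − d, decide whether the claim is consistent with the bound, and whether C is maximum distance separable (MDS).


Singleton RHS = n − k + 1 = 11, slack = 0, bound satisfied, MDS.

Singleton bound: d ≤ n − k + 1.
Here n = 13, k = 3, so n − k + 1 = 11.
Given d = 11, check d ≤ 11: YES.
Slack = (n − k + 1) − d = 0.
The code is MDS (slack = 0).
Description: the claimed parameters are [13, 3, 11]_13; such a code would be MDS (meets Singleton bound).


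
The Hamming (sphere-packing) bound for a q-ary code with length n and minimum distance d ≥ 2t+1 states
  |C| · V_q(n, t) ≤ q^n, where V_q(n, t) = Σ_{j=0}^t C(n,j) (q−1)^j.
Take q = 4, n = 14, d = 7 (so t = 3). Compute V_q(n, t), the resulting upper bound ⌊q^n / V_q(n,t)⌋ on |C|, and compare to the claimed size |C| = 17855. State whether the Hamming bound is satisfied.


V_q(n, t) = 10690, q^n = 268435456, Hamming bound = 25110, |C| = 17855 ≤ bound (satisfied).

Step 1: Compute V_q(n, t) = Σ_{j=0}^3 C(n, j) (q−1)^j.
  j = 0: C(14,0)·(3)^0 = 1·1 = 1.
  j = 1: C(14,1)·(3)^1 = 14·3 = 42.
  j = 2: C(14,2)·(3)^2 = 91·9 = 819.
  j = 3: C(14,3)·(3)^3 = 364·27 = 9828.
  V_q(n, t) = 1 + 42 + 819 + 9828 = 10690.
Step 2: q^n = 4^14 = 268435456.
Step 3: Hamming bound ⌊q^n / V_q(n,t)⌋ = ⌊268435456/10690⌋ = 25110.
Step 4: Compare |C| = 17855 to 25110: satisfied.
The claimed |C| lies below the Hamming bound.


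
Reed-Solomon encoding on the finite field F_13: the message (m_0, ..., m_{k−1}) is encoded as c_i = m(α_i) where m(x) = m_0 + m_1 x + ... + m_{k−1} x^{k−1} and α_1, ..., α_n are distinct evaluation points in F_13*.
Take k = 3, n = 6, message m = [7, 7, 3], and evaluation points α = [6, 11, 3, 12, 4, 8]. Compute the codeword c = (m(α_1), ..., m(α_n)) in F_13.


c = [1, 5, 3, 3, 5, 8]

Message polynomial: m(x) = 7 + 7·x + 3·x^2 (mod 13).
For each evaluation point α_i, compute m(α_i) mod 13:
  α_1 = 6: Horner steps 3 → 12 → 1, so m(6) = 1.
  α_2 = 11: Horner steps 3 → 1 → 5, so m(11) = 5.
  α_3 = 3: Horner steps 3 → 3 → 3, so m(3) = 3.
  α_4 = 12: Horner steps 3 → 4 → 3, so m(12) = 3.
  α_5 = 4: Horner steps 3 → 6 → 5, so m(4) = 5.
  α_6 = 8: Horner steps 3 → 5 → 8, so m(8) = 8.
Codeword c = [1, 5, 3, 3, 5, 8] ∈ F_13^6.


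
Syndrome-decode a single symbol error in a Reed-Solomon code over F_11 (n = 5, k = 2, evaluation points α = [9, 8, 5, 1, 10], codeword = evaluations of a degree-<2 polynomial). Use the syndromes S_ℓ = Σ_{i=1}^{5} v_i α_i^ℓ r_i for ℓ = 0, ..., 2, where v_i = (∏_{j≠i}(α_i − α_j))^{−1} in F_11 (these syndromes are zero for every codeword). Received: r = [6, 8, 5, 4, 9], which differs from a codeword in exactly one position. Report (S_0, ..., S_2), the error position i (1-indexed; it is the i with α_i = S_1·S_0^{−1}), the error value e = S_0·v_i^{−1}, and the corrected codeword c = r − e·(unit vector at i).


S = (3, 2, 5), error at position 2, error magnitude e = 5, c = [6, 3, 5, 4, 9].

Step 1: column multipliers v_i = (∏_{j≠i}(α_i − α_j))^{−1} mod 11.
  i = 1 (α = 9): (9−8)(9−5)(9−1)(9−10) = 1·4·8·(−1) = −32 ≡ 1, so v_1 = 1^{−1} = 1 (mod 11).
  i = 2 (α = 8): (8−9)(8−5)(8−1)(8−10) = (−1)·3·7·(−2) = 42 ≡ 9, so v_2 = 9^{−1} = 5 (mod 11).
  i = 3 (α = 5): (5−9)(5−8)(5−1)(5−10) = (−4)·(−3)·4·(−5) = −240 ≡ 2, so v_3 = 2^{−1} = 6 (mod 11).
  i = 4 (α = 1): (1−9)(1−8)(1−5)(1−10) = (−8)·(−7)·(−4)·(−9) = 2016 ≡ 3, so v_4 = 3^{−1} = 4 (mod 11).
  i = 5 (α = 10): (10−9)(10−8)(10−5)(10−1) = 1·2·5·9 = 90 ≡ 2, so v_5 = 2^{−1} = 6 (mod 11).
  v = [1, 5, 6, 4, 6].
Step 2: syndromes of r = [6, 8, 5, 4, 9] (all sums mod 11).
  S_0 = Σ v_i r_i = 1·6 + 5·8 + 6·5 + 4·4 + 6·9 = 146 ≡ 3.
  S_1 = Σ v_i α_i r_i = 1·9·6 + 5·8·8 + 6·5·5 + 4·1·4 + 6·10·9 = 1080 ≡ 2.
  α_i^2 mod 11 = [4, 9, 3, 1, 1].
  S_2 = Σ v_i α_i^2 r_i = 1·4·6 + 5·9·8 + 6·3·5 + 4·1·4 + 6·1·9 = 544 ≡ 5.
  S = (3, 2, 5) ≠ 0, so r is not a codeword (an error is present).
Step 3: locate the error. For a single error e at position i, S_ℓ = v_i·e·α_i^ℓ, so α_err = S_1/S_0.
  S_0^{−1} = 3^{−1} = 4 (mod 11), so α_err = 2·4 = 8 ≡ 8 = α_2. Error position i = 2.
  Consistency check: S_2/S_1 = 5·6 = 30 ≡ 8 = α_err ✓ (single-error assumption holds).
Step 4: error magnitude e = S_0/v_2 = S_0·∏_{j≠2}(α_2 − α_j) = 3·9 = 27 ≡ 5 (mod 11).
Step 5: correct position 2: c_2 = r_2 − e = 8 − 5 ≡ 3 (mod 11). Hence c = [6, 3, 5, 4, 9].
  Check: interpolating c through the α_i gives m(x) = 1 + 3·x (degree < 2) with m(α_i) = c_i for every i, so c is indeed a codeword.


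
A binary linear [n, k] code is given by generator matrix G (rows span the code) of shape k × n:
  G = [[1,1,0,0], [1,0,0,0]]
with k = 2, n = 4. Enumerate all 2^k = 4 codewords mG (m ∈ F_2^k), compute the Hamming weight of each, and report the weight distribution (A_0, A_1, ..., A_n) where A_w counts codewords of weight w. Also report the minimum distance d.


Weight distribution: A_0 = 1, A_1 = 2, A_2 = 1. Minimum distance d = 1.

Enumerate all 2^2 = 4 messages m ∈ F_2^2.
For each, compute codeword c = mG in F_2^4, then tally its weight.
  m = 00 → c = 0000, weight = 0.
  m = 10 → c = 1100, weight = 2.
  m = 01 → c = 1000, weight = 1.
  m = 11 → c = 0100, weight = 1.
Tally weights:
  weight 0: 1 codewords.
  weight 1: 2 codewords.
  weight 2: 1 codewords.
Minimum distance d = smallest w > 0 with A_w > 0 = 1.
Sanity: Σ A_w = 4 = 2^2 = 4 ✓.


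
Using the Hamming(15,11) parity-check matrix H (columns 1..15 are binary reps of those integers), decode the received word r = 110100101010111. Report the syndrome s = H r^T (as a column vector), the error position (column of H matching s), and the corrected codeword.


s = (1, 1, 1, 0)^T, error position = 14, corrected codeword c = 110100101010101

Compute s = H r^T mod 2 one row at a time:
  s_1 = 0 + 1 + 0 + 1 + 0 + 1 + 1 + 1 = 5 ≡ 1 (mod 2).
  s_2 = 1 + 0 + 0 + 1 + 0 + 1 + 1 + 1 = 5 ≡ 1 (mod 2).
  s_3 = 1 + 0 + 0 + 1 + 0 + 1 + 1 + 1 = 5 ≡ 1 (mod 2).
  s_4 = 1 + 0 + 0 + 1 + 1 + 1 + 1 + 1 = 6 ≡ 0 (mod 2).
s = (1, 1, 1, 0)^T — this equals column 14 of H (binary 1110), so error is at position 14.
Correct: flip bit 14 of r = 110100101010111 to get c = 110100101010101.


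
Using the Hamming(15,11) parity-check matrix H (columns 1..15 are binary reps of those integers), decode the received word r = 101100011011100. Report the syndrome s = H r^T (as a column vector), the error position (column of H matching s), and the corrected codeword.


s = (1, 1, 0, 1)^T, error position = 13, corrected codeword c = 101100011011000

Compute s = H r^T mod 2 one row at a time:
  s_1 = 1 + 1 + 0 + 1 + 1 + 1 + 0 + 0 = 5 ≡ 1 (mod 2).
  s_2 = 1 + 0 + 0 + 0 + 1 + 1 + 0 + 0 = 3 ≡ 1 (mod 2).
  s_3 = 0 + 1 + 0 + 0 + 0 + 1 + 0 + 0 = 2 ≡ 0 (mod 2).
  s_4 = 1 + 1 + 0 + 0 + 1 + 1 + 1 + 0 = 5 ≡ 1 (mod 2).
s = (1, 1, 0, 1)^T — this equals column 13 of H (binary 1101), so error is at position 13.
Correct: flip bit 13 of r = 101100011011100 to get c = 101100011011000.


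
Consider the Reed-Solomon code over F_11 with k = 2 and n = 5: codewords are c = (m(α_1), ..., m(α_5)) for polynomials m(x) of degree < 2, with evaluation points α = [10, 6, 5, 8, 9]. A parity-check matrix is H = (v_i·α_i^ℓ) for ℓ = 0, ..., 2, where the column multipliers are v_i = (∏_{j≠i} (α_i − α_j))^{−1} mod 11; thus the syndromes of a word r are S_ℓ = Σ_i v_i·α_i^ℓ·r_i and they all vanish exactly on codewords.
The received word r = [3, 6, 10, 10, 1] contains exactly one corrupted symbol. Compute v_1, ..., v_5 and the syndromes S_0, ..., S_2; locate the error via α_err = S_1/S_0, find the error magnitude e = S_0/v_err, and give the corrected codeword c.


S = (10, 6, 8), error at position 3, error magnitude e = 6, c = [3, 6, 4, 10, 1].

Step 1: column multipliers v_i = (∏_{j≠i}(α_i − α_j))^{−1} mod 11.
  i = 1 (α = 10): (10−6)(10−5)(10−8)(10−9) = 4·5·2·1 = 40 ≡ 7, so v_1 = 7^{−1} = 8 (mod 11).
  i = 2 (α = 6): (6−10)(6−5)(6−8)(6−9) = (−4)·1·(−2)·(−3) = −24 ≡ 9, so v_2 = 9^{−1} = 5 (mod 11).
  i = 3 (α = 5): (5−10)(5−6)(5−8)(5−9) = (−5)·(−1)·(−3)·(−4) = 60 ≡ 5, so v_3 = 5^{−1} = 9 (mod 11).
  i = 4 (α = 8): (8−10)(8−6)(8−5)(8−9) = (−2)·2·3·(−1) = 12 ≡ 1, so v_4 = 1^{−1} = 1 (mod 11).
  i = 5 (α = 9): (9−10)(9−6)(9−5)(9−8) = (−1)·3·4·1 = −12 ≡ 10, so v_5 = 10^{−1} = 10 (mod 11).
  v = [8, 5, 9, 1, 10].
Step 2: syndromes of r = [3, 6, 10, 10, 1] (all sums mod 11).
  S_0 = Σ v_i r_i = 8·3 + 5·6 + 9·10 + 1·10 + 10·1 = 164 ≡ 10.
  S_1 = Σ v_i α_i r_i = 8·10·3 + 5·6·6 + 9·5·10 + 1·8·10 + 10·9·1 = 1040 ≡ 6.
  α_i^2 mod 11 = [1, 3, 3, 9, 4].
  S_2 = Σ v_i α_i^2 r_i = 8·1·3 + 5·3·6 + 9·3·10 + 1·9·10 + 10·4·1 = 514 ≡ 8.
  S = (10, 6, 8) ≠ 0, so r is not a codeword (an error is present).
Step 3: locate the error. For a single error e at position i, S_ℓ = v_i·e·α_i^ℓ, so α_err = S_1/S_0.
  S_0^{−1} = 10^{−1} = 10 (mod 11), so α_err = 6·10 = 60 ≡ 5 = α_3. Error position i = 3.
  Consistency check: S_2/S_1 = 8·2 = 16 ≡ 5 = α_err ✓ (single-error assumption holds).
Step 4: error magnitude e = S_0/v_3 = S_0·∏_{j≠3}(α_3 − α_j) = 10·5 = 50 ≡ 6 (mod 11).
Step 5: correct position 3: c_3 = r_3 − e = 10 − 6 ≡ 4 (mod 11). Hence c = [3, 6, 4, 10, 1].
  Check: interpolating c through the α_i gives m(x) = 5 + 2·x (degree < 2) with m(α_i) = c_i for every i, so c is indeed a codeword.
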